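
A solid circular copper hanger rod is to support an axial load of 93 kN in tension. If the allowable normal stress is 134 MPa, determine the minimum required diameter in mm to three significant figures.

29.7 mm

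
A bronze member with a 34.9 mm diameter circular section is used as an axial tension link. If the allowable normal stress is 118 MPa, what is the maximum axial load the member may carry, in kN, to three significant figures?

113 kN

A = 956.6 mm².
P_max = σ_allow · A = 118 · 956.6 = 112900 N = 112.9 kN.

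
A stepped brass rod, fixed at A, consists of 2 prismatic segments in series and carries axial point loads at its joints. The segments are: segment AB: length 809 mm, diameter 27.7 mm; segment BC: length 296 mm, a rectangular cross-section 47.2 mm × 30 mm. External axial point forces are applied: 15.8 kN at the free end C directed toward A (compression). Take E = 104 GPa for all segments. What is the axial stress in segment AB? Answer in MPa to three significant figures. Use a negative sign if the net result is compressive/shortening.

-26.2 MPa

Internal axial forces (sectioning from the free end, tension +): N_BC = -15.8 kN, N_AB = -15.8 kN.
A_AB = 602.6 mm².
σ_AB = N_AB/A_AB = -15800/602.6 = -26.22 MPa.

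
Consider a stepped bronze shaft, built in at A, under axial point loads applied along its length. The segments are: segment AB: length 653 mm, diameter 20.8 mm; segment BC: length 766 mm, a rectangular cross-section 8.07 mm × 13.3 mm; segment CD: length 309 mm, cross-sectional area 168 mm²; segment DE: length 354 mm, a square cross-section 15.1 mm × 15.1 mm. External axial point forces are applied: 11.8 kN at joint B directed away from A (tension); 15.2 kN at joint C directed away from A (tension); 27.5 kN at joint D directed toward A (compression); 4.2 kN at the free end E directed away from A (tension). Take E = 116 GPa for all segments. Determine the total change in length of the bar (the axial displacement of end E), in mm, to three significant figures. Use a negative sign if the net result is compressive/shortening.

-0.750 mm

Internal axial forces (sectioning from the free end, tension +): N_DE = 4.2 kN, N_CD = -23.3 kN, N_BC = -8.1 kN, N_AB = 3.7 kN.
A_AB = 339.8 mm².
A_BC = 107.3 mm².
A_DE = 228 mm².
δ_AB = 3700·653/(339.8·116000) = 0.0613 mm
δ_BC = -8100·766/(107.3·116000) = -0.4983 mm
δ_CD = -23300·309/(168·116000) = -0.3694 mm
δ_DE = 4200·354/(228·116000) = 0.05621 mm
δ = Σδ_i = -0.7503 mm.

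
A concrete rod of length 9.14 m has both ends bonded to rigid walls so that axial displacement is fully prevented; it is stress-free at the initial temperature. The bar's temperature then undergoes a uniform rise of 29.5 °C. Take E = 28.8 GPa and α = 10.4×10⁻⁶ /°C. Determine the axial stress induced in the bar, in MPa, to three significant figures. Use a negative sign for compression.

-8.84 MPa

Free thermal expansion αLΔT = 10.4e-6 · 9140 · 29.5 = 2.804 mm.
The walls impose strain ε = −(2.804)/9140 = -3.0680e-04; σ = Eε = 28800 · -3.0680e-04 = -8.836 MPa.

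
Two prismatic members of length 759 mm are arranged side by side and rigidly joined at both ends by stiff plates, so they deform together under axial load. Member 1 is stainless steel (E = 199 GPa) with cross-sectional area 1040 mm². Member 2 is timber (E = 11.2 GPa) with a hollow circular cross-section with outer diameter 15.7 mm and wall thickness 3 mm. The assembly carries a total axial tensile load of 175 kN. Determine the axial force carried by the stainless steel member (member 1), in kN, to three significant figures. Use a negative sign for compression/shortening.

174 kN

A_2 = 119.7 mm².
Equal strain + equilibrium ⇒ each member carries load in proportion to AE: A₁E₁ = 207000000 N, A₂E₂ = 1341000 N, ΣAE = 208300000 N.
F₁ = P·A₁E₁/ΣAE = 175000·207000000/208300000 = 173900 N.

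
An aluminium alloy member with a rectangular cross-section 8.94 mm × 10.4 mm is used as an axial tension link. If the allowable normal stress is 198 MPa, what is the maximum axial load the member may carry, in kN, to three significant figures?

A = 92.98 mm².
P_max = σ_allow · A = 198 · 92.98 = 18410 N = 18.41 kN.

18.4 kN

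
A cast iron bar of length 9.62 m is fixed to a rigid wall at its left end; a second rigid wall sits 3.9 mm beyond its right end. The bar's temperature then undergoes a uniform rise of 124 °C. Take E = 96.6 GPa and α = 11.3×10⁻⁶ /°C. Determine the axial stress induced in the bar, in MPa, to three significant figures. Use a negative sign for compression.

Free thermal expansion αLΔT = 11.3e-6 · 9620 · 124 = 13.48 mm.
The walls engage after the gap closes; constrained expansion = 13.48 − 3.9 = 9.58 mm.
The walls impose strain ε = −(9.58)/9620 = -9.9579e-04; σ = Eε = 96600 · -9.9579e-04 = -96.19 MPa.

-96.2 MPa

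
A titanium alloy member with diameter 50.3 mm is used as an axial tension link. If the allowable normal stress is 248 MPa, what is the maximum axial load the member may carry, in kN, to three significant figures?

A = 1987 mm².
P_max = σ_allow · A = 248 · 1987 = 492800 N = 492.8 kN.

493 kN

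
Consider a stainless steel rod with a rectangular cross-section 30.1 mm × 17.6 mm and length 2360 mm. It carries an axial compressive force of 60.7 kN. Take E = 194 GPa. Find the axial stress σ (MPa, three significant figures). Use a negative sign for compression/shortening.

-115 MPa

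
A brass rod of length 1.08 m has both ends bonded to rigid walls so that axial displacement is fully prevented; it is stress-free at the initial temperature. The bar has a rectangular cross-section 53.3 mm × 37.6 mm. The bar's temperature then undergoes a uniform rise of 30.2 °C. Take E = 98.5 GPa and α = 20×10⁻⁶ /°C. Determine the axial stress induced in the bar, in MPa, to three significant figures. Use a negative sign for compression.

Free thermal expansion αLΔT = 20e-6 · 1080 · 30.2 = 0.6523 mm.
The walls impose strain ε = −(0.6523)/1080 = -6.0400e-04; σ = Eε = 98500 · -6.0400e-04 = -59.49 MPa.

-59.5 MPa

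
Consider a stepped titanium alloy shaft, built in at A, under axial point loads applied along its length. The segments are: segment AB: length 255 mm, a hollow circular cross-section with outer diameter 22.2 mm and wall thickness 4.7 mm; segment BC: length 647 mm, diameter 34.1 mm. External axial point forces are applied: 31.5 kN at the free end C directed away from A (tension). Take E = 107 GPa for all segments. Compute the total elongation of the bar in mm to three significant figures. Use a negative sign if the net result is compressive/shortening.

0.499 mm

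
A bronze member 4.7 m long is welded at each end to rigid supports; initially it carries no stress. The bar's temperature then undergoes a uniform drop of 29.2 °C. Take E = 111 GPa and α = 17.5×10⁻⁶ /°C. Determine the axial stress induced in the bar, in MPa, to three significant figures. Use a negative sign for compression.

Free thermal expansion αLΔT = 17.5e-6 · 4700 · -29.2 = -2.402 mm.
The walls impose strain ε = −(-2.402)/4700 = 5.1100e-04; σ = Eε = 111000 · 5.1100e-04 = 56.72 MPa.

56.7 MPa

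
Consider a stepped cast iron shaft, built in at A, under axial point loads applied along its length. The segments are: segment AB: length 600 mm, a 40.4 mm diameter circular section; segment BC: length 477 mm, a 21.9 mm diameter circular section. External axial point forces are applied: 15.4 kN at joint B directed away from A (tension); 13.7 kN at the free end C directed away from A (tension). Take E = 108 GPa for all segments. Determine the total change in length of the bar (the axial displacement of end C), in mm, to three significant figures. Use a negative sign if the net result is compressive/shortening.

0.287 mm

Internal axial forces (sectioning from the free end, tension +): N_BC = 13.7 kN, N_AB = 29.1 kN.
A_AB = 1282 mm².
A_BC = 376.7 mm².
δ_AB = 29100·600/(1282·108000) = 0.1261 mm
δ_BC = 13700·477/(376.7·108000) = 0.1606 mm
δ = Σδ_i = 0.2867 mm.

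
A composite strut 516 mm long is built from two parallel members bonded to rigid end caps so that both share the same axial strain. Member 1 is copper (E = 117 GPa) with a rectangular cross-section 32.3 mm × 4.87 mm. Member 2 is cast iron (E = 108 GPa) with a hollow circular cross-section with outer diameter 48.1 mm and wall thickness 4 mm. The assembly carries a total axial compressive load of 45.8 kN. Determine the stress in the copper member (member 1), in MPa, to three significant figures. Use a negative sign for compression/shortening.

-68.5 MPa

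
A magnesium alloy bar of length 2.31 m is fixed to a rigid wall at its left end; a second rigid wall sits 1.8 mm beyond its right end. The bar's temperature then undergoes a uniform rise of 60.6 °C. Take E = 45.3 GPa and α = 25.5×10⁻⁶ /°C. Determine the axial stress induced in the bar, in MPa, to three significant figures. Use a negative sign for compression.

Free thermal expansion αLΔT = 25.5e-6 · 2310 · 60.6 = 3.57 mm.
The walls engage after the gap closes; constrained expansion = 3.57 − 1.8 = 1.77 mm.
The walls impose strain ε = −(1.77)/2310 = -7.6608e-04; σ = Eε = 45300 · -7.6608e-04 = -34.7 MPa.

-34.7 MPa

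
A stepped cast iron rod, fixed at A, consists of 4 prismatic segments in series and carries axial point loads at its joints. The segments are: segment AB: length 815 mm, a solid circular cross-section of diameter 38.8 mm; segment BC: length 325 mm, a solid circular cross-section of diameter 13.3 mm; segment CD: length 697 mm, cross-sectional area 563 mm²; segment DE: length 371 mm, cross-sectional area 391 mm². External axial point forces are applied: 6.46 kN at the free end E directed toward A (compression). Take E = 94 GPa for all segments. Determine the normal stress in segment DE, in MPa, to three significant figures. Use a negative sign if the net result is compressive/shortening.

-16.5 MPa

Internal axial forces (sectioning from the free end, tension +): N_DE = -6.46 kN, N_CD = -6.46 kN, N_BC = -6.46 kN, N_AB = -6.46 kN.
σ_DE = N_DE/A_DE = -6460/391 = -16.52 MPa.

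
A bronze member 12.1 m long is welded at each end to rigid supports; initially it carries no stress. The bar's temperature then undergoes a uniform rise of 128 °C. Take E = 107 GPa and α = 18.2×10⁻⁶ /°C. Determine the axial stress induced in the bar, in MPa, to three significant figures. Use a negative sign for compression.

Free thermal expansion αLΔT = 18.2e-6 · 12100 · 128 = 28.19 mm.
The walls impose strain ε = −(28.19)/12100 = -2.3296e-03; σ = Eε = 107000 · -2.3296e-03 = -249.3 MPa.

-249 MPa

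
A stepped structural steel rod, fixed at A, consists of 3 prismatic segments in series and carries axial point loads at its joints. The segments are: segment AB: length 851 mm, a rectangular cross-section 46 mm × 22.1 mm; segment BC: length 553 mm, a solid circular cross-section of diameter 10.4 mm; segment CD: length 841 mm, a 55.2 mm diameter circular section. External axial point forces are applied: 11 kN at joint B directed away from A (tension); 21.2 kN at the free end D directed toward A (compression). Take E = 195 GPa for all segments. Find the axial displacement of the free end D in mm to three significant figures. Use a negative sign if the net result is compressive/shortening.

Internal axial forces (sectioning from the free end, tension +): N_CD = -21.2 kN, N_BC = -21.2 kN, N_AB = -10.2 kN.
A_AB = 1017 mm².
A_BC = 84.95 mm².
A_CD = 2393 mm².
δ_AB = -10200·851/(1017·195000) = -0.04379 mm
δ_BC = -21200·553/(84.95·195000) = -0.7077 mm
δ_CD = -21200·841/(2393·195000) = -0.03821 mm
δ = Σδ_i = -0.7897 mm.

-0.790 mm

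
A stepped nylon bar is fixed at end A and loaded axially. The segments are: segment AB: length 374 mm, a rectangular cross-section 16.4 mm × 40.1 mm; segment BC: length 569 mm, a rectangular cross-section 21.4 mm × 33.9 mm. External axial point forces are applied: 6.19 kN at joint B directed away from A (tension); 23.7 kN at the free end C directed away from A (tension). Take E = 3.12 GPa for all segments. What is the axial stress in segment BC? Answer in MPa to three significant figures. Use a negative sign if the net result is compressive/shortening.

32.7 MPa

Internal axial forces (sectioning from the free end, tension +): N_BC = 23.7 kN, N_AB = 29.89 kN.
A_BC = 725.5 mm².
σ_BC = N_BC/A_BC = 23700/725.5 = 32.67 MPa.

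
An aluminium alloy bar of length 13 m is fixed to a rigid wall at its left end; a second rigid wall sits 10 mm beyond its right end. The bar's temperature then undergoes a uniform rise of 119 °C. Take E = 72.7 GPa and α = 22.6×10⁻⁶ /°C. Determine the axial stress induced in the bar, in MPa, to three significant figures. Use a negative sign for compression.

-140 MPa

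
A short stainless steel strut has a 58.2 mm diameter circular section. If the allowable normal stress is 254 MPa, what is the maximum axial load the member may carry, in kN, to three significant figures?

676 kN

A = 2660 mm².
P_max = σ_allow · A = 254 · 2660 = 675700 N = 675.7 kN.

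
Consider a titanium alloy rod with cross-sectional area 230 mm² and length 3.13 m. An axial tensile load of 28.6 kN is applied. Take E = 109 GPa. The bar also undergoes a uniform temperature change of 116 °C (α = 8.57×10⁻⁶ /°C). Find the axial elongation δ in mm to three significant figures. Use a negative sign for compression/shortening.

δ_mech = NL/(AE) = 28600·3130/(230·109000) = 3.571 mm.
δ_thermal = αLΔT = 8.57e-6·3130·116 = 3.112 mm.
δ = δ_mech + δ_thermal = 6.682 mm.

6.68 mm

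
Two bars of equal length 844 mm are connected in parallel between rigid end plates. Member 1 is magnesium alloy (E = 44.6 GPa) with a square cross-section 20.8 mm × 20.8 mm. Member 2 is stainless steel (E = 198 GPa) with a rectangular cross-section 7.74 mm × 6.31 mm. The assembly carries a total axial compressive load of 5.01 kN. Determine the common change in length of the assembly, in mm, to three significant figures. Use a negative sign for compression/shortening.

-0.146 mm

A_1 = 432.6 mm².
A_2 = 48.84 mm².
Equal strain + equilibrium ⇒ each member carries load in proportion to AE: A₁E₁ = 19300000 N, A₂E₂ = 9670000 N, ΣAE = 28970000 N.
δ = PL/ΣAE = -5010·844/28970000 = -0.146 mm.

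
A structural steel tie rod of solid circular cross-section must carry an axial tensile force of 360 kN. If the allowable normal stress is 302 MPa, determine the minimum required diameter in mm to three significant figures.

39.0 mm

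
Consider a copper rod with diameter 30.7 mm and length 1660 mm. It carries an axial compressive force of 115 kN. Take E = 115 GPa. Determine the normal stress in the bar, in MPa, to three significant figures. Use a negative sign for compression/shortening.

A = 740.2 mm².
σ = N/A = -115000/740.2 = -155.4 MPa.

-155 MPa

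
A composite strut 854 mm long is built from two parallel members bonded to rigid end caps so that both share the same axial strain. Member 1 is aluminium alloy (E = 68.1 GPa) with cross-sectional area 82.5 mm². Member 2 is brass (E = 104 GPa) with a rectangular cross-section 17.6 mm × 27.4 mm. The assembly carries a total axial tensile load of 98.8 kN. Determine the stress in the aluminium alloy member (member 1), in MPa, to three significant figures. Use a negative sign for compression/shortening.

A_2 = 482.2 mm².
Equal strain + equilibrium ⇒ each member carries load in proportion to AE: A₁E₁ = 5618000 N, A₂E₂ = 50150000 N, ΣAE = 55770000 N.
σ₁ = P·E₁/ΣAE = 98800·68100/55770000 = 120.6 MPa.

121 MPa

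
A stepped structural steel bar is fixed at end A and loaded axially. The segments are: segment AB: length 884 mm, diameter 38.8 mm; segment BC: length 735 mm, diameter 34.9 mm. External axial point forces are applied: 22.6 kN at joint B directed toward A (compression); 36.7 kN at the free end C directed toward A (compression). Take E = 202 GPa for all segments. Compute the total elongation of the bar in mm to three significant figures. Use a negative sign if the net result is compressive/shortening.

Internal axial forces (sectioning from the free end, tension +): N_BC = -36.7 kN, N_AB = -59.3 kN.
A_AB = 1182 mm².
A_BC = 956.6 mm².
δ_AB = -59300·884/(1182·202000) = -0.2195 mm
δ_BC = -36700·735/(956.6·202000) = -0.1396 mm
δ = Σδ_i = -0.3591 mm.

-0.359 mm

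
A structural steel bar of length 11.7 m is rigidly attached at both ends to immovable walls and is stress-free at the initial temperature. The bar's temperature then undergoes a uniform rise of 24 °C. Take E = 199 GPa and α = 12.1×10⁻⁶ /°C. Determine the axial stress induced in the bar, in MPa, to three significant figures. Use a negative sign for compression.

-57.8 MPa

Free thermal expansion αLΔT = 12.1e-6 · 11700 · 24 = 3.398 mm.
The walls impose strain ε = −(3.398)/11700 = -2.9040e-04; σ = Eε = 199000 · -2.9040e-04 = -57.79 MPa.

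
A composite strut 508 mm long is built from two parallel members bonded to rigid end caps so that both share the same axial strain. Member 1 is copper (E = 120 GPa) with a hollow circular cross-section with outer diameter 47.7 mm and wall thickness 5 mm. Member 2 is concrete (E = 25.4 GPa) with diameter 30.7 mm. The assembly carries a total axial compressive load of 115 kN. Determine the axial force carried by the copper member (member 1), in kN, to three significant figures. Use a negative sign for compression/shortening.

A_1 = 670.7 mm².
A_2 = 740.2 mm².
Equal strain + equilibrium ⇒ each member carries load in proportion to AE: A₁E₁ = 80490000 N, A₂E₂ = 18800000 N, ΣAE = 99290000 N.
F₁ = P·A₁E₁/ΣAE = -115000·80490000/99290000 = -93220 N.

-93.2 kN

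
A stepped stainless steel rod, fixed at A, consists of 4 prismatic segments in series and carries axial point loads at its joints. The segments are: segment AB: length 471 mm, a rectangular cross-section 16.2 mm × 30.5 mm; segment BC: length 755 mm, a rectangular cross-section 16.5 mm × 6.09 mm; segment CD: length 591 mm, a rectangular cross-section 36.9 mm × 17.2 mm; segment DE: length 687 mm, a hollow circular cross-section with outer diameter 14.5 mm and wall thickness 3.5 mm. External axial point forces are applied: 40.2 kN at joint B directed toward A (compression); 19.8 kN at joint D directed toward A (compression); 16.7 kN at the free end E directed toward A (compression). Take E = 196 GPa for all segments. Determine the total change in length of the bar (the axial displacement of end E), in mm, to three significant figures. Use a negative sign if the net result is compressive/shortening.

-2.43 mm

Internal axial forces (sectioning from the free end, tension +): N_DE = -16.7 kN, N_CD = -36.5 kN, N_BC = -36.5 kN, N_AB = -76.7 kN.
A_AB = 494.1 mm².
A_BC = 100.5 mm².
A_CD = 634.7 mm².
A_DE = 121 mm².
δ_AB = -76700·471/(494.1·196000) = -0.373 mm
δ_BC = -36500·755/(100.5·196000) = -1.399 mm
δ_CD = -36500·591/(634.7·196000) = -0.1734 mm
δ_DE = -16700·687/(121·196000) = -0.484 mm
δ = Σδ_i = -2.43 mm.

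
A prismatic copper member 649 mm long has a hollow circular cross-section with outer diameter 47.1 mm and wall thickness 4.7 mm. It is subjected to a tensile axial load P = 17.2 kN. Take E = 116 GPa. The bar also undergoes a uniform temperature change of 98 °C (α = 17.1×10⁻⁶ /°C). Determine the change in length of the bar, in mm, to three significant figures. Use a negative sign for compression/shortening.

A = 626.1 mm².
δ_mech = NL/(AE) = 17200·649/(626.1·116000) = 0.1537 mm.
δ_thermal = αLΔT = 17.1e-6·649·98 = 1.088 mm.
δ = δ_mech + δ_thermal = 1.241 mm.

1.24 mm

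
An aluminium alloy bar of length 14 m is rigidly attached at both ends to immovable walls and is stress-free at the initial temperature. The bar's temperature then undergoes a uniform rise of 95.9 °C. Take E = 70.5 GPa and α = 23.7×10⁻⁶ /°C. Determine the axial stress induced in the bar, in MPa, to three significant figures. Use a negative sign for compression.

Free thermal expansion αLΔT = 23.7e-6 · 14000 · 95.9 = 31.82 mm.
The walls impose strain ε = −(31.82)/14000 = -2.2728e-03; σ = Eε = 70500 · -2.2728e-03 = -160.2 MPa.

-160 MPa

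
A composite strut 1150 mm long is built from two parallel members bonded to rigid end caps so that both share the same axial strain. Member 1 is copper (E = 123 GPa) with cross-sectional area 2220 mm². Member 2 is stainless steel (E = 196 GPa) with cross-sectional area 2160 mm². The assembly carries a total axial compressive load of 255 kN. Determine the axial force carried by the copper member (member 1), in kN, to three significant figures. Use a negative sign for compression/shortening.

-100 kN

Equal strain + equilibrium ⇒ each member carries load in proportion to AE: A₁E₁ = 273100000 N, A₂E₂ = 423400000 N, ΣAE = 696400000 N.
F₁ = P·A₁E₁/ΣAE = -255000·273100000/696400000 = -99980 N.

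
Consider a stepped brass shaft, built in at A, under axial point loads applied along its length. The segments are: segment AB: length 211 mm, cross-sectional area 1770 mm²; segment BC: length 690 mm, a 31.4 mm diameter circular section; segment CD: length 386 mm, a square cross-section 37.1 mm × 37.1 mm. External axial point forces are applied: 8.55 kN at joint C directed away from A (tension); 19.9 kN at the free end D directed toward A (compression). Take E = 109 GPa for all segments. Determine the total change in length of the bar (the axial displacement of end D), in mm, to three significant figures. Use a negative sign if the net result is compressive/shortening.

Internal axial forces (sectioning from the free end, tension +): N_CD = -19.9 kN, N_BC = -11.35 kN, N_AB = -11.35 kN.
A_BC = 774.4 mm².
A_CD = 1376 mm².
δ_AB = -11350·211/(1770·109000) = -0.01241 mm
δ_BC = -11350·690/(774.4·109000) = -0.09278 mm
δ_CD = -19900·386/(1376·109000) = -0.0512 mm
δ = Σδ_i = -0.1564 mm.

-0.156 mm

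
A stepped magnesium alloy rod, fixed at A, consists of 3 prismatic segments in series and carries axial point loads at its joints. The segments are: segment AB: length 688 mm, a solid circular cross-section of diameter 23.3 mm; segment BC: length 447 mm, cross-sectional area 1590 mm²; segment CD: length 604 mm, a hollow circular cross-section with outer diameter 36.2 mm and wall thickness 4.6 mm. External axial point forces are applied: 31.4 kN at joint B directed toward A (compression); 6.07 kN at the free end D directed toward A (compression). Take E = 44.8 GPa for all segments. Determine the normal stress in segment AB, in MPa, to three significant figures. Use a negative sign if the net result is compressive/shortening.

-87.9 MPa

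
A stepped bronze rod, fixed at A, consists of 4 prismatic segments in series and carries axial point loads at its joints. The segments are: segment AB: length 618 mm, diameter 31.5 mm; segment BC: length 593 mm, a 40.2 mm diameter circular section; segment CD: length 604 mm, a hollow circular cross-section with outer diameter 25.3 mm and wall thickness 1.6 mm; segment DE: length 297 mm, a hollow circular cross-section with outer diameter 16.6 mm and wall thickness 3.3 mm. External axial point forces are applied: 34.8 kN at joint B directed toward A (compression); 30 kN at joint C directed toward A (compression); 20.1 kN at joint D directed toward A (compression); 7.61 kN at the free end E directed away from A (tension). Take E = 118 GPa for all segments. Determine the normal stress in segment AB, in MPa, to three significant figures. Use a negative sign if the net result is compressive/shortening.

Internal axial forces (sectioning from the free end, tension +): N_DE = 7.61 kN, N_CD = -12.49 kN, N_BC = -42.49 kN, N_AB = -77.29 kN.
A_AB = 779.3 mm².
σ_AB = N_AB/A_AB = -77290/779.3 = -99.18 MPa.

-99.2 MPa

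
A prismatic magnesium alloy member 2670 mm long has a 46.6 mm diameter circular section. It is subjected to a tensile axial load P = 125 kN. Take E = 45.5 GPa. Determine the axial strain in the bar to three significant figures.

0.00161

A = 1706 mm².
σ = N/A = 73.29 MPa; ε = σ/E = 73.29/45500 = 1.611e-03.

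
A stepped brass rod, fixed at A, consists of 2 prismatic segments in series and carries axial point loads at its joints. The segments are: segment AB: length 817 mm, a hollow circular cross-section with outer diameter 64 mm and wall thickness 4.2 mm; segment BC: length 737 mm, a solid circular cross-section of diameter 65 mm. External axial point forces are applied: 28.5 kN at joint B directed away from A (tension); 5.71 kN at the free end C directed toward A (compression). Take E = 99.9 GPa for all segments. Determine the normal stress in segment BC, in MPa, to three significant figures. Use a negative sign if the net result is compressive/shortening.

-1.72 MPa

Internal axial forces (sectioning from the free end, tension +): N_BC = -5.71 kN, N_AB = 22.79 kN.
A_BC = 3318 mm².
σ_BC = N_BC/A_BC = -5710/3318 = -1.721 MPa.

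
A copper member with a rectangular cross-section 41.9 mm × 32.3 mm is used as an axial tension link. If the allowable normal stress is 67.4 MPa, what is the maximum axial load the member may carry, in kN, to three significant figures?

91.2 kN

A = 1353 mm².
P_max = σ_allow · A = 67.4 · 1353 = 91220 N = 91.22 kN.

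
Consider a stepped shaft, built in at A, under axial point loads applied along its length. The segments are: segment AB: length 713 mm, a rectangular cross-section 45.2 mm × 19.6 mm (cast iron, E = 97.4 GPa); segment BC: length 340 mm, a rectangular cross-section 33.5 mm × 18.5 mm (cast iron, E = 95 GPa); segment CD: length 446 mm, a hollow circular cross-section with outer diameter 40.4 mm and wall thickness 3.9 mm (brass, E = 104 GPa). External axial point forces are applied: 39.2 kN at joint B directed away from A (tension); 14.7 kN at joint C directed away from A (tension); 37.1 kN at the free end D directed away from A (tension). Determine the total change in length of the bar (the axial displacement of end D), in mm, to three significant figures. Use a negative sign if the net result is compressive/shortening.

1.41 mm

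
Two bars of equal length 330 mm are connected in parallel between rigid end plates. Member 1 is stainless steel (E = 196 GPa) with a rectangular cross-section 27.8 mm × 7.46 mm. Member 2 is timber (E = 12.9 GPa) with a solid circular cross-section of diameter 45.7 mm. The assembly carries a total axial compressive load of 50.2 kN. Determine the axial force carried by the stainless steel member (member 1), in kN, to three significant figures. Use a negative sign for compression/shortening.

-33.0 kN

A_1 = 207.4 mm².
A_2 = 1640 mm².
Equal strain + equilibrium ⇒ each member carries load in proportion to AE: A₁E₁ = 40650000 N, A₂E₂ = 21160000 N, ΣAE = 61810000 N.
F₁ = P·A₁E₁/ΣAE = -50200·40650000/61810000 = -33010 N.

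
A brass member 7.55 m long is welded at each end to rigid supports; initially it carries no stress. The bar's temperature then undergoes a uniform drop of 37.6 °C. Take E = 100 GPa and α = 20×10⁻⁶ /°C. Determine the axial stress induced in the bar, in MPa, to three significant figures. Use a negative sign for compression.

75.2 MPa

Free thermal expansion αLΔT = 20e-6 · 7550 · -37.6 = -5.678 mm.
The walls impose strain ε = −(-5.678)/7550 = 7.5200e-04; σ = Eε = 100000 · 7.5200e-04 = 75.2 MPa.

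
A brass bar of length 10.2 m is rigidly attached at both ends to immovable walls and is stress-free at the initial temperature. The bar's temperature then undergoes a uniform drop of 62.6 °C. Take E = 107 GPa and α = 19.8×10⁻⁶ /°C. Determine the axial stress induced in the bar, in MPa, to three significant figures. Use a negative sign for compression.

133 MPa

Free thermal expansion αLΔT = 19.8e-6 · 10200 · -62.6 = -12.64 mm.
The walls impose strain ε = −(-12.64)/10200 = 1.2395e-03; σ = Eε = 107000 · 1.2395e-03 = 132.6 MPa.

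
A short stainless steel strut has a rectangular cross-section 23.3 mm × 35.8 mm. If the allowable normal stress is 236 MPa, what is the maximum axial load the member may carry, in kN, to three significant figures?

A = 834.1 mm².
P_max = σ_allow · A = 236 · 834.1 = 196900 N = 196.9 kN.

197 kN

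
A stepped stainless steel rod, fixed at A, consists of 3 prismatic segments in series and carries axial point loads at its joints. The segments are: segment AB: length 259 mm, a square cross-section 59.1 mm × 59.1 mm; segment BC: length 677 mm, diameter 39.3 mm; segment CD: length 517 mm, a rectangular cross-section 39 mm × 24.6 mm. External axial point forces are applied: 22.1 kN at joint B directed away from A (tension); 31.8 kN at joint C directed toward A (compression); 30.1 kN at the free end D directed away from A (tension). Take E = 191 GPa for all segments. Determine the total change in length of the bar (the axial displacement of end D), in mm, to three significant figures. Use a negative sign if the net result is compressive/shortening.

0.0879 mm

Internal axial forces (sectioning from the free end, tension +): N_CD = 30.1 kN, N_BC = -1.7 kN, N_AB = 20.4 kN.
A_AB = 3493 mm².
A_BC = 1213 mm².
A_CD = 959.4 mm².
δ_AB = 20400·259/(3493·191000) = 0.00792 mm
δ_BC = -1700·677/(1213·191000) = -0.004967 mm
δ_CD = 30100·517/(959.4·191000) = 0.08492 mm
δ = Σδ_i = 0.08788 mm.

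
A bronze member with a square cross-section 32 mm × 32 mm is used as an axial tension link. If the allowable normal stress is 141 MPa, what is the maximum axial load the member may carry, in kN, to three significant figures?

A = 1024 mm².
P_max = σ_allow · A = 141 · 1024 = 144400 N = 144.4 kN.

144 kN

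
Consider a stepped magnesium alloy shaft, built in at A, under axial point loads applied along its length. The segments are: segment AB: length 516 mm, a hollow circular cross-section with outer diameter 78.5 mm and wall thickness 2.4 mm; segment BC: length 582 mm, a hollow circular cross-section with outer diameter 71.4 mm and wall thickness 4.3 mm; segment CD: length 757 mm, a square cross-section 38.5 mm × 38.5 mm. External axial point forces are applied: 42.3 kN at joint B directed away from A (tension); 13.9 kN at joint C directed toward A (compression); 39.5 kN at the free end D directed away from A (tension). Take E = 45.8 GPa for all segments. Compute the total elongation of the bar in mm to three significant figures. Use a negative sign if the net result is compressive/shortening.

2.13 mm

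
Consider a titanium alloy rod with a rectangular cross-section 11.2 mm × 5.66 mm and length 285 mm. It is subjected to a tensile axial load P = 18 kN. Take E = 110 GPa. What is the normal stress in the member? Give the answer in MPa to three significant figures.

284 MPa

A = 63.39 mm².
σ = N/A = 18000/63.39 = 283.9 MPa.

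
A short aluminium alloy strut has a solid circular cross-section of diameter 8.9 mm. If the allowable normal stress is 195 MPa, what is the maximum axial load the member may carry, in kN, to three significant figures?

12.1 kN

A = 62.21 mm².
P_max = σ_allow · A = 195 · 62.21 = 12130 N = 12.13 kN.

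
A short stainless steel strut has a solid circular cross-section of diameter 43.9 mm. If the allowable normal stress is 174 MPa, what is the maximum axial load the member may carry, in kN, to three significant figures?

A = 1514 mm².
P_max = σ_allow · A = 174 · 1514 = 263400 N = 263.4 kN.

263 kN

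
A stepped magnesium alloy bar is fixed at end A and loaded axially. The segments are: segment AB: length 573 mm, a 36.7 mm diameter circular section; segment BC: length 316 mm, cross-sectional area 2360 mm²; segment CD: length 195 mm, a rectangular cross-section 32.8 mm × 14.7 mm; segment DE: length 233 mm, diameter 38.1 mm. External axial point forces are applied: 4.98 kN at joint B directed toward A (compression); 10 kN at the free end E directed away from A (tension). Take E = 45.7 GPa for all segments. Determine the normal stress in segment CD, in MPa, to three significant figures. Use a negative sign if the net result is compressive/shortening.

Internal axial forces (sectioning from the free end, tension +): N_DE = 10 kN, N_CD = 10 kN, N_BC = 10 kN, N_AB = 5.02 kN.
A_CD = 482.2 mm².
σ_CD = N_CD/A_CD = 10000/482.2 = 20.74 MPa.

20.7 MPa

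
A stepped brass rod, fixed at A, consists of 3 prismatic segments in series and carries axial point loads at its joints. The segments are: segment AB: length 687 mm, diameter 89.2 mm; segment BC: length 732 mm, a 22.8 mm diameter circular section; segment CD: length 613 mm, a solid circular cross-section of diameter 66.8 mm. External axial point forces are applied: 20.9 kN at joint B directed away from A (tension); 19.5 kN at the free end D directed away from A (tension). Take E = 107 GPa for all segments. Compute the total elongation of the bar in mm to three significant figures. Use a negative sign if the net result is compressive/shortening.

0.400 mm

Internal axial forces (sectioning from the free end, tension +): N_CD = 19.5 kN, N_BC = 19.5 kN, N_AB = 40.4 kN.
A_AB = 6249 mm².
A_BC = 408.3 mm².
A_CD = 3505 mm².
δ_AB = 40400·687/(6249·107000) = 0.04151 mm
δ_BC = 19500·732/(408.3·107000) = 0.3267 mm
δ_CD = 19500·613/(3505·107000) = 0.03188 mm
δ = Σδ_i = 0.4001 mm.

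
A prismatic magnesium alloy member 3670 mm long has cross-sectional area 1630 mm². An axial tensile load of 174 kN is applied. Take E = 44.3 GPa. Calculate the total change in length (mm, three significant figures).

8.84 mm

δ_mech = NL/(AE) = 174000·3670/(1630·44300) = 8.843 mm.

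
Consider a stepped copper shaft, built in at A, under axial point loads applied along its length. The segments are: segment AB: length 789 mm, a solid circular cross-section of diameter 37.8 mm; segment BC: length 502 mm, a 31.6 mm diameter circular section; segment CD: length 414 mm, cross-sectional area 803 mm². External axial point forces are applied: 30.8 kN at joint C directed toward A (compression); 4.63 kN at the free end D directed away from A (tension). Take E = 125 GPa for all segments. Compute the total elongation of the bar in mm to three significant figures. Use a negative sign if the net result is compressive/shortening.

-0.262 mm

Internal axial forces (sectioning from the free end, tension +): N_CD = 4.63 kN, N_BC = -26.17 kN, N_AB = -26.17 kN.
A_AB = 1122 mm².
A_BC = 784.3 mm².
δ_AB = -26170·789/(1122·125000) = -0.1472 mm
δ_BC = -26170·502/(784.3·125000) = -0.134 mm
δ_CD = 4630·414/(803·125000) = 0.0191 mm
δ = Σδ_i = -0.2621 mm.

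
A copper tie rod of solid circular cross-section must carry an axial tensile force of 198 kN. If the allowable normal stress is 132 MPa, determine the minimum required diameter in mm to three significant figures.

43.7 mm

Required area A ≥ P/σ_allow = 198000/132 = 1500 mm².
For a solid circular section, d ≥ √(4A/π) = 43.7 mm.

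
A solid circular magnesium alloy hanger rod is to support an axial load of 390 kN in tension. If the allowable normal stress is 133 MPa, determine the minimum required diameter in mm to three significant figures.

61.1 mm

Required area A ≥ P/σ_allow = 390000/133 = 2932 mm².
For a solid circular section, d ≥ √(4A/π) = 61.1 mm.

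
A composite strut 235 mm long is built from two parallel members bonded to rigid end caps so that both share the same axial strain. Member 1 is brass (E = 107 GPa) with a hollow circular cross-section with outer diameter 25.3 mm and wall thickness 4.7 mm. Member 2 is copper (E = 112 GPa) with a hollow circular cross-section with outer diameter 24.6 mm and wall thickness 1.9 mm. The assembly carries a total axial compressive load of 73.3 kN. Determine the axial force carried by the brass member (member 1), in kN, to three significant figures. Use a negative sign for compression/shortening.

A_1 = 304.2 mm².
A_2 = 135.5 mm².
Equal strain + equilibrium ⇒ each member carries load in proportion to AE: A₁E₁ = 32550000 N, A₂E₂ = 15180000 N, ΣAE = 47720000 N.
F₁ = P·A₁E₁/ΣAE = -73300·32550000/47720000 = -49990 N.

-50.0 kN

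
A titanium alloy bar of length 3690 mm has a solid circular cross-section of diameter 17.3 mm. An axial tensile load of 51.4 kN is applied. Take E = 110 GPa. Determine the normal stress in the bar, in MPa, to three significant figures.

219 MPa

A = 235.1 mm².
σ = N/A = 51400/235.1 = 218.7 MPa.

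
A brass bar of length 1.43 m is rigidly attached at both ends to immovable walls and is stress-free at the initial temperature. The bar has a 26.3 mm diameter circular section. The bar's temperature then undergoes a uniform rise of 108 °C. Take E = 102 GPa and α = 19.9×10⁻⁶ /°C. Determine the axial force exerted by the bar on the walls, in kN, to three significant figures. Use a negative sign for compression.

Free thermal expansion αLΔT = 19.9e-6 · 1430 · 108 = 3.073 mm.
The walls impose strain ε = −(3.073)/1430 = -2.1492e-03; σ = Eε = 102000 · -2.1492e-03 = -219.2 MPa.
Wall reaction R = σ·A = -219.2·543.3 = -119100 N = -119.1 kN.

-119 kN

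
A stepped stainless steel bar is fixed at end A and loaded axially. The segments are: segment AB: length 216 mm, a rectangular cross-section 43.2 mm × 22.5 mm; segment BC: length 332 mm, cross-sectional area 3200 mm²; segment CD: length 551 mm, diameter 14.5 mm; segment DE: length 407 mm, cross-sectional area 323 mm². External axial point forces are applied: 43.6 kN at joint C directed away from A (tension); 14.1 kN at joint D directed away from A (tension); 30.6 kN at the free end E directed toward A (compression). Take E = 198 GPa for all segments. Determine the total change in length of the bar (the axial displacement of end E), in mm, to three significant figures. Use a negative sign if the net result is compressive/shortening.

Internal axial forces (sectioning from the free end, tension +): N_DE = -30.6 kN, N_CD = -16.5 kN, N_BC = 27.1 kN, N_AB = 27.1 kN.
A_AB = 972 mm².
A_CD = 165.1 mm².
δ_AB = 27100·216/(972·198000) = 0.03042 mm
δ_BC = 27100·332/(3200·198000) = 0.0142 mm
δ_CD = -16500·551/(165.1·198000) = -0.2781 mm
δ_DE = -30600·407/(323·198000) = -0.1947 mm
δ = Σδ_i = -0.4282 mm.

-0.428 mm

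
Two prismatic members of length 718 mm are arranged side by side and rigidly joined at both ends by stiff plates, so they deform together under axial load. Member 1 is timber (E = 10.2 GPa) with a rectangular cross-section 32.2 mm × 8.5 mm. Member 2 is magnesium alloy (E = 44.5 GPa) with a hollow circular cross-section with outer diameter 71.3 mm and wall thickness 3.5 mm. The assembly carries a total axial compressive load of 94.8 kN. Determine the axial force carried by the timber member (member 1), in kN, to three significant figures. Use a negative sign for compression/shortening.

-7.36 kN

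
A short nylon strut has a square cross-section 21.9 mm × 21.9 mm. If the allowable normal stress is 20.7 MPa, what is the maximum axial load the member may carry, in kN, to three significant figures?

A = 479.6 mm².
P_max = σ_allow · A = 20.7 · 479.6 = 9928 N = 9.928 kN.

9.93 kN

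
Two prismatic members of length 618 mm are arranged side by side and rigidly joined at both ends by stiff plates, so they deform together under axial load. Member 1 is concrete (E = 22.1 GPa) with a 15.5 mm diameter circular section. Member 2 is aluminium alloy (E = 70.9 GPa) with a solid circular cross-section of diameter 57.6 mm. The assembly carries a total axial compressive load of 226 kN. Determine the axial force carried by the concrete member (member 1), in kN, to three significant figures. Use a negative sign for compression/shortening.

A_1 = 188.7 mm².
A_2 = 2606 mm².
Equal strain + equilibrium ⇒ each member carries load in proportion to AE: A₁E₁ = 4170000 N, A₂E₂ = 184700000 N, ΣAE = 188900000 N.
F₁ = P·A₁E₁/ΣAE = -226000·4170000/188900000 = -4989 N.

-4.99 kN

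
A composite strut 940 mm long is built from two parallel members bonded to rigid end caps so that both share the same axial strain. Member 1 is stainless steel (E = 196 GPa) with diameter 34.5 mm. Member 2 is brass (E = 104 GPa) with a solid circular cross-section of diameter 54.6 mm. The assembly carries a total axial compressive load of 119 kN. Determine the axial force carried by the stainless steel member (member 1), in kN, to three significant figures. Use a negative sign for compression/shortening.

-51.1 kN

A_1 = 934.8 mm².
A_2 = 2341 mm².
Equal strain + equilibrium ⇒ each member carries load in proportion to AE: A₁E₁ = 183200000 N, A₂E₂ = 243500000 N, ΣAE = 426700000 N.
F₁ = P·A₁E₁/ΣAE = -119000·183200000/426700000 = -51090 N.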